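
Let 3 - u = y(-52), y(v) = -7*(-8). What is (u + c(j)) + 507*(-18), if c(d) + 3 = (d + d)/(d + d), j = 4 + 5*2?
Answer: -9181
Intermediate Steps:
j = 14 (j = 4 + 10 = 14)
c(d) = -2 (c(d) = -3 + (d + d)/(d + d) = -3 + (2*d)/((2*d)) = -3 + (2*d)*(1/(2*d)) = -3 + 1 = -2)
y(v) = 56
u = -53 (u = 3 - 1*56 = 3 - 56 = -53)
(u + c(j)) + 507*(-18) = (-53 - 2) + 507*(-18) = -55 - 9126 = -9181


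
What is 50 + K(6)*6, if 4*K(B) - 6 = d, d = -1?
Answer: 115/2 ≈ 57.500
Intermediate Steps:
K(B) = 5/4 (K(B) = 3/2 + (1/4)*(-1) = 3/2 - 1/4 = 5/4)
50 + K(6)*6 = 50 + (5/4)*6 = 50 + 15/2 = 115/2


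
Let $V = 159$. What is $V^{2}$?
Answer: $25281$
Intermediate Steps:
$V^{2} = 159^{2} = 25281$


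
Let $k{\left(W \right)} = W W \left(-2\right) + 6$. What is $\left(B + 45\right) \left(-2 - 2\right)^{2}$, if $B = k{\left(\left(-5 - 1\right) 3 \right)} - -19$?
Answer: $-9248$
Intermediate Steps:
$k{\left(W \right)} = 6 - 2 W^{2}$ ($k{\left(W \right)} = W^{2} \left(-2\right) + 6 = - 2 W^{2} + 6 = 6 - 2 W^{2}$)
$B = -623$ ($B = \left(6 - 2 \left(\left(-5 - 1\right) 3\right)^{2}\right) - -19 = \left(6 - 2 \left(\left(-6\right) 3\right)^{2}\right) + 19 = \left(6 - 2 \left(-18\right)^{2}\right) + 19 = \left(6 - 648\right) + 19 = -642 + 19 = -623$)
$\left(B + 45\right) \left(-2 - 2\right)^{2} = \left(-623 + 45\right) \left(-2 - 2\right)^{2} = - 578 \left(-4\right)^{2} = \left(-578\right) 16 = -9248$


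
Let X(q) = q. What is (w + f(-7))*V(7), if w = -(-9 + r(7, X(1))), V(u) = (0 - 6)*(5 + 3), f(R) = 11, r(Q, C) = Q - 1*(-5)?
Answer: -384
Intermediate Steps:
r(Q, C) = 5 + Q (r(Q, C) = Q + 5 = 5 + Q)
V(u) = -48 (V(u) = -6*8 = -48)
w = -3 (w = -(-9 + (5 + 7)) = -(-9 + 12) = -1*3 = -3)
(w + f(-7))*V(7) = (-3 + 11)*(-48) = 8*(-48) = -384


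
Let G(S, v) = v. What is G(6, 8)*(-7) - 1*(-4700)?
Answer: 4644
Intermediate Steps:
G(6, 8)*(-7) - 1*(-4700) = 8*(-7) - 1*(-4700) = -56 + 4700 = 4644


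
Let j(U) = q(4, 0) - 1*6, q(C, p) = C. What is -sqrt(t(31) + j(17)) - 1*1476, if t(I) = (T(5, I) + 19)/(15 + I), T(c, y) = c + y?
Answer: -1476 - I*sqrt(1702)/46 ≈ -1476.0 - 0.89685*I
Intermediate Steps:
t(I) = (24 + I)/(15 + I) (t(I) = ((5 + I) + 19)/(15 + I) = (24 + I)/(15 + I))
j(U) = -2 (j(U) = 4 - 1*6 = 4 - 6 = -2)
-sqrt(t(31) + j(17)) - 1*1476 = -sqrt((24 + 31)/(15 + 31) - 2) - 1*1476 = -sqrt(55/46 - 2) - 1476 = -sqrt(-37/46) - 1476 = -I*sqrt(1702)/46 - 1476 = -1476 - I*sqrt(1702)/46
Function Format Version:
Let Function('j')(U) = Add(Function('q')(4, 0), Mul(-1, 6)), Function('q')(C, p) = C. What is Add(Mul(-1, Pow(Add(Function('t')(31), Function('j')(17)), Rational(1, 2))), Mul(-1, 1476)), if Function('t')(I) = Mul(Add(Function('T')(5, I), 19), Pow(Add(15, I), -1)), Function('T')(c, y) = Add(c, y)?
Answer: Add(-1476, Mul(Rational(-1, 46), I, Pow(1702, Rational(1, 2)))) ≈ Add(-1476.0, Mul(-0.89685, I))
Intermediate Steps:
Function('t')(I) = Mul(Pow(Add(15, I), -1), Add(24, I)) (Function('t')(I) = Mul(Add(Add(5, I), 19), Pow(Add(15, I), -1)) = Mul(Add(24, I), Pow(Add(15, I), -1)) = Mul(Pow(Add(15, I), -1), Add(24, I)))
Function('j')(U) = -2 (Function('j')(U) = Add(4, Mul(-1, 6)) = Add(4, -6) = -2)
Add(Mul(-1, Pow(Add(Function('t')(31), Function('j')(17)), Rational(1, 2))), Mul(-1, 1476)) = Add(Mul(-1, Pow(Add(Mul(Pow(Add(15, 31), -1), Add(24, 31)), -2), Rational(1, 2))), Mul(-1, 1476)) = Add(Mul(-1, Pow(Add(Mul(Pow(46, -1), 55), -2), Rational(1, 2))), -1476) = Add(Mul(-1, Pow(Add(Mul(Rational(1, 46), 55), -2), Rational(1, 2))), -1476) = Add(Mul(-1, Pow(Add(Rational(55, 46), -2), Rational(1, 2))), -1476) = Add(Mul(-1, Pow(Rational(-37, 46), Rational(1, 2))), -1476) = Add(Mul(-1, Mul(Rational(1, 46), I, Pow(1702, Rational(1, 2)))), -1476) = Add(Mul(Rational(-1, 46), I, Pow(1702, Rational(1, 2))), -1476) = Add(-1476, Mul(Rational(-1, 46), I, Pow(1702, Rational(1, 2))))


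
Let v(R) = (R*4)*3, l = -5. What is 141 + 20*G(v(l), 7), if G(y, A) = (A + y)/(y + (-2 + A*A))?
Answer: 2893/13 ≈ 222.54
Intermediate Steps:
v(R) = 12*R (v(R) = (4*R)*3 = 12*R)
G(y, A) = (A + y)/(-2 + y + A²) (G(y, A) = (A + y)/(y + (-2 + A²)) = (A + y)/(-2 + y + A²))
141 + 20*G(v(l), 7) = 141 + 20*((7 + 12*(-5))/(-2 + 12*(-5) + 7²)) = 141 + 20*((7 - 60)/(-2 - 60 + 49)) = 141 + 20*(-53/(-13)) = 141 + 20*(-1/13*(-53)) = 141 + 20*(53/13) = 141 + 1060/13 = 2893/13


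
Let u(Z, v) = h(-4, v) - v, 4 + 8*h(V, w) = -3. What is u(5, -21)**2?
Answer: 25921/64 ≈ 405.02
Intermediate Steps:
h(V, w) = -7/8 (h(V, w) = -1/2 + (1/8)*(-3) = -1/2 - 3/8 = -7/8)
u(Z, v) = -7/8 - v
u(5, -21)**2 = (-7/8 - 1*(-21))**2 = (-7/8 + 21)**2 = (161/8)**2 = 25921/64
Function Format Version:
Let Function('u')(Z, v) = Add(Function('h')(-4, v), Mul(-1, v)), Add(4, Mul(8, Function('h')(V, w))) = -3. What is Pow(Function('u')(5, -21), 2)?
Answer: Rational(25921, 64) ≈ 405.02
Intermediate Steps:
Function('h')(V, w) = Rational(-7, 8) (Function('h')(V, w) = Add(Rational(-1, 2), Mul(Rational(1, 8), -3)) = Add(Rational(-1, 2), Rational(-3, 8)) = Rational(-7, 8))
Function('u')(Z, v) = Add(Rational(-7, 8), Mul(-1, v))
Pow(Function('u')(5, -21), 2) = Pow(Add(Rational(-7, 8), Mul(-1, -21)), 2) = Pow(Add(Rational(-7, 8), 21), 2) = Pow(Rational(161, 8), 2) = Rational(25921, 64)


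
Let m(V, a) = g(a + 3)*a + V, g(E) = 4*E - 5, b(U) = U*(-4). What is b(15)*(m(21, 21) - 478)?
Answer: -87240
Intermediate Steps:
b(U) = -4*U
g(E) = -5 + 4*E
m(V, a) = V + a*(7 + 4*a) (m(V, a) = (-5 + 4*(a + 3))*a + V = (-5 + 4*(3 + a))*a + V = (-5 + (12 + 4*a))*a + V = (7 + 4*a)*a + V = a*(7 + 4*a) + V = V + a*(7 + 4*a))
b(15)*(m(21, 21) - 478) = (-4*15)*((21 + 21*(7 + 4*21)) - 478) = -60*((21 + 21*(7 + 84)) - 478) = -60*((21 + 21*91) - 478) = -60*((21 + 1911) - 478) = -60*(1932 - 478) = -60*1454 = -87240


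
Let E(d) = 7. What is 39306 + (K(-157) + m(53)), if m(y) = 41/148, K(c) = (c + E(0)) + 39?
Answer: 5800901/148 ≈ 39195.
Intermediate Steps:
K(c) = 46 + c (K(c) = (c + 7) + 39 = (7 + c) + 39 = 46 + c)
m(y) = 41/148 (m(y) = 41*(1/148) = 41/148)
39306 + (K(-157) + m(53)) = 39306 + ((46 - 157) + 41/148) = 39306 + (-111 + 41/148) = 39306 - 16387/148 = 5800901/148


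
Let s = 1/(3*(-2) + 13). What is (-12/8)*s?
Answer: -3/14 ≈ -0.21429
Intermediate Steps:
s = ⅐ (s = 1/(-6 + 13) = 1/7 = ⅐ ≈ 0.14286)
(-12/8)*s = -12/8*(⅐) = -12*⅛*(⅐) = -3/2*⅐ = -3/14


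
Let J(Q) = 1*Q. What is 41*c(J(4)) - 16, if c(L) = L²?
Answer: 640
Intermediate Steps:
J(Q) = Q
41*c(J(4)) - 16 = 41*4² - 16 = 41*16 - 16 = 656 - 16 = 640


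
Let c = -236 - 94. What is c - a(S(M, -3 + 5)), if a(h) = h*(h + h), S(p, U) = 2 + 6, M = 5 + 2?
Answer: -458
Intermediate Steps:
M = 7
S(p, U) = 8
c = -330
a(h) = 2*h**2 (a(h) = h*(2*h) = 2*h**2)
c - a(S(M, -3 + 5)) = -330 - 2*8**2 = -330 - 2*64 = -330 - 1*128 = -330 - 128 = -458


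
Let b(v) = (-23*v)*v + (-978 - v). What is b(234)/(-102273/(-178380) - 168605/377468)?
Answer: -884163066286500/88844009 ≈ -9.9519e+6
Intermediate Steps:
b(v) = -978 - v - 23*v**2 (b(v) = -23*v**2 + (-978 - v) = -978 - v - 23*v**2)
b(234)/(-102273/(-178380) - 168605/377468) = (-978 - 1*234 - 23*234**2)/(-102273/(-178380) - 168605/377468) = (-978 - 234 - 23*54756)/(-102273*(-1/178380) - 168605*1/377468) = (-978 - 234 - 1259388)/(34091/59460 - 168605/377468) = -1260600/177688018/1402765455 = -1260600*1402765455/177688018 = -884163066286500/88844009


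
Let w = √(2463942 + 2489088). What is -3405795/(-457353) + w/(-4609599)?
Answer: 1135265/152451 - √4953030/4609599 ≈ 7.4463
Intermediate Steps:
w = √4953030 ≈ 2225.5
-3405795/(-457353) + w/(-4609599) = -3405795/(-457353) + √4953030/(-4609599) = -3405795*(-1/457353) + √4953030*(-1/4609599) = 1135265/152451 - √4953030/4609599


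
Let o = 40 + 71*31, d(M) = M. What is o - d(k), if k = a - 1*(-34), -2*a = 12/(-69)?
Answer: 50759/23 ≈ 2206.9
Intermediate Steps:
a = 2/23 (a = -6/(-69) = -6*(-1)/69 = -½*(-4/23) = 2/23 ≈ 0.086957)
k = 784/23 (k = 2/23 - 1*(-34) = 2/23 + 34 = 784/23 ≈ 34.087)
o = 2241 (o = 40 + 2201 = 2241)
o - d(k) = 2241 - 1*784/23 = 2241 - 784/23 = 50759/23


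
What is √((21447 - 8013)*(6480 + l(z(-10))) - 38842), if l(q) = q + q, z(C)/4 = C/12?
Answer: √86923918 ≈ 9323.3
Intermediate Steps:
z(C) = C/3 (z(C) = 4*(C/12) = C/3)
l(q) = 2*q
√((21447 - 8013)*(6480 + l(z(-10))) - 38842) = √((21447 - 8013)*(6480 + 2*((⅓)*(-10))) - 38842) = √(13434*(6480 + 2*(-10/3)) - 38842) = √(13434*(6480 - 20/3) - 38842) = √(13434*(19420/3) - 38842) = √(86962760 - 38842) = √86923918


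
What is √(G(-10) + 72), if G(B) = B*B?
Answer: 2*√43 ≈ 13.115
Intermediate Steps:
G(B) = B²
√(G(-10) + 72) = √((-10)² + 72) = √(100 + 72) = √172 = 2*√43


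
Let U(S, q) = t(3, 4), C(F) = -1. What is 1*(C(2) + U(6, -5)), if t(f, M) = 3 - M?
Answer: -2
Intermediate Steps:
U(S, q) = -1 (U(S, q) = 3 - 1*4 = 3 - 4 = -1)
1*(C(2) + U(6, -5)) = 1*(-1 - 1) = 1*(-2) = -2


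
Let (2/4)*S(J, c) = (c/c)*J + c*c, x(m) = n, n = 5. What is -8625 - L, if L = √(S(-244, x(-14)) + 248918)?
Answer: -8625 - 4*√15530 ≈ -9123.5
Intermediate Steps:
x(m) = 5
S(J, c) = 2*J + 2*c² (S(J, c) = 2*((c/c)*J + c*c) = 2*(1*J + c²) = 2*(J + c²) = 2*J + 2*c²)
L = 4*√15530 (L = √((2*(-244) + 2*5²) + 248918) = √((-488 + 2*25) + 248918) = √((-488 + 50) + 248918) = √(-438 + 248918) = √248480 = 4*√15530 ≈ 498.48)
-8625 - L = -8625 - 4*√15530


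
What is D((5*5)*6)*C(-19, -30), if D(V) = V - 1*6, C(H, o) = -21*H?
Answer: 57456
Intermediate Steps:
D(V) = -6 + V (D(V) = V - 6 = -6 + V)
D((5*5)*6)*C(-19, -30) = (-6 + (5*5)*6)*(-21*(-19)) = (-6 + 25*6)*399 = (-6 + 150)*399 = 144*399 = 57456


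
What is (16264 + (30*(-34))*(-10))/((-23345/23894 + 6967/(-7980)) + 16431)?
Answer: 2522999955840/1566306851561 ≈ 1.6108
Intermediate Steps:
(16264 + (30*(-34))*(-10))/((-23345/23894 + 6967/(-7980)) + 16431) = (16264 - 1020*(-10))/((-23345*1/23894 + 6967*(-1/7980)) + 16431) = (16264 + 10200)/((-23345/23894 - 6967/7980) + 16431) = 26464/(-176381299/95337060 + 16431) = 26464/(1566306851561/95337060) = 26464*(95337060/1566306851561) = 2522999955840/1566306851561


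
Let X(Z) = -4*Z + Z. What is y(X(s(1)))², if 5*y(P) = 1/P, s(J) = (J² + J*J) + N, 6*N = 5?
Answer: 4/7225 ≈ 0.00055363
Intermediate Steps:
N = ⅚ (N = (⅙)*5 = ⅚ ≈ 0.83333)
s(J) = ⅚ + 2*J² (s(J) = (J² + J*J) + ⅚ = (J² + J²) + ⅚ = 2*J² + ⅚ = ⅚ + 2*J²)
X(Z) = -3*Z
y(P) = 1/(5*P)
y(X(s(1)))² = (1/(5*((-3*(⅚ + 2*1²)))))² = (1/(5*((-3*(⅚ + 2*1)))))² = (1/(5*((-3*(⅚ + 2)))))² = (1/(5*((-3*17/6))))² = (1/(5*(-17/2)))² = ((⅕)*(-2/17))² = (-2/85)² = 4/7225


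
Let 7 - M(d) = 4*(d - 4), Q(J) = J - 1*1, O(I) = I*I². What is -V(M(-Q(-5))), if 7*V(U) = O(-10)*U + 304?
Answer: -1304/7 ≈ -186.29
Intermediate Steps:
O(I) = I³
Q(J) = -1 + J (Q(J) = J - 1 = -1 + J)
M(d) = 23 - 4*d (M(d) = 7 - 4*(d - 4) = 7 - 4*(-4 + d) = 7 - (-16 + 4*d) = 7 + (16 - 4*d) = 23 - 4*d)
V(U) = 304/7 - 1000*U/7 (V(U) = ((-10)³*U + 304)/7 = (-1000*U + 304)/7 = (304 - 1000*U)/7 = 304/7 - 1000*U/7)
-V(M(-Q(-5))) = -(304/7 - 1000*(23 - (-4)*(-1 - 5))/7) = -(304/7 - 1000*(23 - (-4)*(-6))/7) = -(304/7 - 1000*(23 - 4*6)/7) = -(304/7 - 1000*(23 - 24)/7) = -(304/7 - 1000/7*(-1)) = -(304/7 + 1000/7) = -1*1304/7 = -1304/7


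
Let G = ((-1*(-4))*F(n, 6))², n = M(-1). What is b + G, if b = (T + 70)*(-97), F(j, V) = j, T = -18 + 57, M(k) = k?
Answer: -10557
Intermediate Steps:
T = 39
n = -1
b = -10573 (b = (39 + 70)*(-97) = 109*(-97) = -10573)
G = 16 (G = (-1*(-4)*(-1))² = (4*(-1))² = (-4)² = 16)
b + G = -10573 + 16 = -10557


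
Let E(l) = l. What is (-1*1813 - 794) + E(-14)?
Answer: -2621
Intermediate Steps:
(-1*1813 - 794) + E(-14) = (-1*1813 - 794) - 14 = (-1813 - 794) - 14 = -2607 - 14 = -2621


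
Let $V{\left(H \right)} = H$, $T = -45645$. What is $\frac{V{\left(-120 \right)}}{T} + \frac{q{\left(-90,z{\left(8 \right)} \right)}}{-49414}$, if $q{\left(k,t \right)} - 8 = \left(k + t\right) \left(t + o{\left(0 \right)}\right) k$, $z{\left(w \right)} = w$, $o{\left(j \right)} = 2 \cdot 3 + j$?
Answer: $- \frac{157015896}{75183401} \approx -2.0884$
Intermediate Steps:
$o{\left(j \right)} = 6 + j$
$q{\left(k,t \right)} = 8 + k \left(6 + t\right) \left(k + t\right)$ ($q{\left(k,t \right)} = 8 + \left(k + t\right) \left(t + \left(6 + 0\right)\right) k = 8 + \left(k + t\right) \left(t + 6\right) k = 8 + \left(k + t\right) \left(6 + t\right) k = 8 + \left(6 + t\right) \left(k + t\right) k = 8 + k \left(6 + t\right) \left(k + t\right)$)
$\frac{V{\left(-120 \right)}}{T} + \frac{q{\left(-90,z{\left(8 \right)} \right)}}{-49414} = - \frac{120}{-45645} + \frac{8 + 6 \left(-90\right)^{2} - 90 \cdot 8^{2} + 8 \left(-90\right)^{2} + 6 \left(-90\right) 8}{-49414} = \left(-120\right) \left(- \frac{1}{45645}\right) + \left(8 + 6 \cdot 8100 - 5760 + 8 \cdot 8100 - 4320\right) \left(- \frac{1}{49414}\right) = \frac{8}{3043} + \left(8 + 48600 - 5760 + 64800 - 4320\right) \left(- \frac{1}{49414}\right) = \frac{8}{3043} + 103328 \left(- \frac{1}{49414}\right) = \frac{8}{3043} - \frac{51664}{24707} = - \frac{157015896}{75183401}$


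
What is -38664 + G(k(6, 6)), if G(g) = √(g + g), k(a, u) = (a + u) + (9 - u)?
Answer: -38664 + √30 ≈ -38659.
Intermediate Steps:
k(a, u) = 9 + a
G(g) = √2*√g (G(g) = √(2*g) = √2*√g)
-38664 + G(k(6, 6)) = -38664 + √2*√(9 + 6) = -38664 + √2*√15 = -38664 + √30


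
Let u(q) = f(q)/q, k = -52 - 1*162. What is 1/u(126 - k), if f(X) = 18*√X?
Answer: √85/9 ≈ 1.0244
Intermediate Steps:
k = -214 (k = -52 - 162 = -214)
u(q) = 18/√q (u(q) = (18*√q)/q = 18/√q)
1/u(126 - k) = 1/(18/√(126 - 1*(-214))) = 1/(18/√(126 + 214)) = 1/(18/√340) = 1/(18*(√85/170)) = 1/(9*√85/85) = √85/9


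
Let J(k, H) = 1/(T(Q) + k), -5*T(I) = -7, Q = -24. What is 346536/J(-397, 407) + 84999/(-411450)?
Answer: -18801844373773/137150 ≈ -1.3709e+8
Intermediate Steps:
T(I) = 7/5 (T(I) = -⅕*(-7) = 7/5)
J(k, H) = 1/(7/5 + k)
346536/J(-397, 407) + 84999/(-411450) = 346536/((5/(7 + 5*(-397)))) + 84999/(-411450) = 346536/((5/(7 - 1985))) + 84999*(-1/411450) = 346536/((5/(-1978))) - 28333/137150 = 346536/((5*(-1/1978))) - 28333/137150 = 346536/(-5/1978) - 28333/137150 = 346536*(-1978/5) - 28333/137150 = -685448208/5 - 28333/137150 = -18801844373773/137150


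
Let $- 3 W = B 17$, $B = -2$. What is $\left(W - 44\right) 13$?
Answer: $- \frac{1274}{3} \approx -424.67$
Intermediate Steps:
$W = \frac{34}{3}$ ($W = - \frac{\left(-2\right) 17}{3} = \left(- \frac{1}{3}\right) \left(-34\right) = \frac{34}{3} \approx 11.333$)
$\left(W - 44\right) 13 = \left(\frac{34}{3} - 44\right) 13 = \left(- \frac{98}{3}\right) 13 = - \frac{1274}{3}$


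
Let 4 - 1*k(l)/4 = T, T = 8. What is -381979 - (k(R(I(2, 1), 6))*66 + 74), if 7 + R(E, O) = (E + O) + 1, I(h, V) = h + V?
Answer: -380997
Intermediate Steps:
I(h, V) = V + h
R(E, O) = -6 + E + O (R(E, O) = -7 + ((E + O) + 1) = -7 + (1 + E + O) = -6 + E + O)
k(l) = -16 (k(l) = 16 - 4*8 = 16 - 32 = -16)
-381979 - (k(R(I(2, 1), 6))*66 + 74) = -381979 - (-16*66 + 74) = -381979 - (-1056 + 74) = -381979 - 1*(-982) = -381979 + 982 = -380997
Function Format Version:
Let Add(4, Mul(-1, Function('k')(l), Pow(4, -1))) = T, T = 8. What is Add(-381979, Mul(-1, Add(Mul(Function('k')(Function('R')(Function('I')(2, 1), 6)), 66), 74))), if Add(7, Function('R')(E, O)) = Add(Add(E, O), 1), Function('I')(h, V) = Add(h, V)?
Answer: -380997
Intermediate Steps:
Function('I')(h, V) = Add(V, h)
Function('R')(E, O) = Add(-6, E, O) (Function('R')(E, O) = Add(-7, Add(Add(E, O), 1)) = Add(-7, Add(1, E, O)) = Add(-6, E, O))
Function('k')(l) = -16 (Function('k')(l) = Add(16, Mul(-4, 8)) = Add(16, -32) = -16)
Add(-381979, Mul(-1, Add(Mul(Function('k')(Function('R')(Function('I')(2, 1), 6)), 66), 74))) = Add(-381979, Mul(-1, Add(Mul(-16, 66), 74))) = Add(-381979, Mul(-1, Add(-1056, 74))) = Add(-381979, Mul(-1, -982)) = Add(-381979, 982) = -380997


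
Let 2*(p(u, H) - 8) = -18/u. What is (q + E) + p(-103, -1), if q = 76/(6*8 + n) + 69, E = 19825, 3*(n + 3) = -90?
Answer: 30756553/1545 ≈ 19907.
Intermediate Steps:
n = -33 (n = -3 + (⅓)*(-90) = -3 - 30 = -33)
q = 1111/15 (q = 76/(6*8 - 33) + 69 = 76/(48 - 33) + 69 = 76/15 + 69 = 1111/15 ≈ 74.067)
p(u, H) = 8 - 9/u (p(u, H) = 8 + (-18/u)/2 = 8 - 9/u)
(q + E) + p(-103, -1) = (1111/15 + 19825) + (8 - 9/(-103)) = 298486/15 + (8 - 9*(-1/103)) = 298486/15 + (8 + 9/103) = 298486/15 + 833/103 = 30756553/1545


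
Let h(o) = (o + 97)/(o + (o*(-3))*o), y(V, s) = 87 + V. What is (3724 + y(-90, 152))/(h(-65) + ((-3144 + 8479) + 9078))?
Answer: 11851385/45905397 ≈ 0.25817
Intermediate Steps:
h(o) = (97 + o)/(o - 3*o**2) (h(o) = (97 + o)/(o + (-3*o)*o) = (97 + o)/(o - 3*o**2))
(3724 + y(-90, 152))/(h(-65) + ((-3144 + 8479) + 9078)) = (3724 + (87 - 90))/((-97 - 1*(-65))/((-65)*(-1 + 3*(-65))) + ((-3144 + 8479) + 9078)) = (3724 - 3)/(-(-97 + 65)/(65*(-1 - 195)) + (5335 + 9078)) = 3721/(-1/65*(-32)/(-196) + 14413) = 3721/(-1/65*(-1/196)*(-32) + 14413) = 3721/(-8/3185 + 14413) = 3721/(45905397/3185) = 3721*(3185/45905397) = 11851385/45905397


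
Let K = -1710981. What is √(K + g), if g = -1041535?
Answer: 2*I*√688129 ≈ 1659.1*I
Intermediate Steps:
√(K + g) = √(-1710981 - 1041535) = √(-2752516) = 2*I*√688129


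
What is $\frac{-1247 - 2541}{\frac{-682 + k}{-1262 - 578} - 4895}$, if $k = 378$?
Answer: $\frac{217810}{281453} \approx 0.77388$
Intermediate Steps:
$\frac{-1247 - 2541}{\frac{-682 + k}{-1262 - 578} - 4895} = \frac{-1247 - 2541}{\frac{-682 + 378}{-1262 - 578} - 4895} = - \frac{3788}{- \frac{304}{-1840} - 4895} = - \frac{3788}{\left(-304\right) \left(- \frac{1}{1840}\right) - 4895} = - \frac{3788}{\frac{19}{115} - 4895} = - \frac{3788}{- \frac{562906}{115}} = \left(-3788\right) \left(- \frac{115}{562906}\right) = \frac{217810}{281453}$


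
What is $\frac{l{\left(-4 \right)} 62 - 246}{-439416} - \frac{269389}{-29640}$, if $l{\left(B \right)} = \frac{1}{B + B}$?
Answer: $\frac{19730226329}{2170715040} \approx 9.0893$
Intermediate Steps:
$l{\left(B \right)} = \frac{1}{2 B}$
$\frac{l{\left(-4 \right)} 62 - 246}{-439416} - \frac{269389}{-29640} = \frac{\frac{1}{2 \left(-4\right)} 62 - 246}{-439416} - \frac{269389}{-29640} = \left(\frac{1}{2} \left(- \frac{1}{4}\right) 62 - 246\right) \left(- \frac{1}{439416}\right) - - \frac{269389}{29640} = \left(\left(- \frac{1}{8}\right) 62 - 246\right) \left(- \frac{1}{439416}\right) + \frac{269389}{29640} = \left(- \frac{31}{4} - 246\right) \left(- \frac{1}{439416}\right) + \frac{269389}{29640} = \left(- \frac{1015}{4}\right) \left(- \frac{1}{439416}\right) + \frac{269389}{29640} = \frac{1015}{1757664} + \frac{269389}{29640} = \frac{19730226329}{2170715040}$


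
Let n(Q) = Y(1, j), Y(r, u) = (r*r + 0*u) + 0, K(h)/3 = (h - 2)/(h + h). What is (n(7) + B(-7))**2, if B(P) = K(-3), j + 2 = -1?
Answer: 49/4 ≈ 12.250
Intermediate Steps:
j = -3 (j = -2 - 1 = -3)
K(h) = 3*(-2 + h)/(2*h) (K(h) = 3*((h - 2)/(h + h)) = 3*((-2 + h)/((2*h))) = 3*((-2 + h)*(1/(2*h))) = 3*((-2 + h)/(2*h)) = 3*(-2 + h)/(2*h))
Y(r, u) = r**2 (Y(r, u) = (r**2 + 0) + 0 = r**2 + 0 = r**2)
n(Q) = 1 (n(Q) = 1**2 = 1)
B(P) = 5/2 (B(P) = 3/2 - 3/(-3) = 3/2 - 3*(-1/3) = 3/2 + 1 = 5/2)
(n(7) + B(-7))**2 = (1 + 5/2)**2 = (7/2)**2 = 49/4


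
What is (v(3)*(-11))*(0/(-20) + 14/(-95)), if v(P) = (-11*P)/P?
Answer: -1694/95 ≈ -17.832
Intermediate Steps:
v(P) = -11
(v(3)*(-11))*(0/(-20) + 14/(-95)) = (-11*(-11))*(0/(-20) + 14/(-95)) = 121*(0*(-1/20) + 14*(-1/95)) = 121*(0 - 14/95) = 121*(-14/95) = -1694/95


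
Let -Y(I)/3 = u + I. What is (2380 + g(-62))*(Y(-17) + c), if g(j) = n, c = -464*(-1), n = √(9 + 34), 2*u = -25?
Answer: 1314950 + 1105*√43/2 ≈ 1.3186e+6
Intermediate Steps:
u = -25/2 (u = (½)*(-25) = -25/2 ≈ -12.500)
Y(I) = 75/2 - 3*I (Y(I) = -3*(-25/2 + I) = 75/2 - 3*I)
n = √43 ≈ 6.5574
c = 464
g(j) = √43
(2380 + g(-62))*(Y(-17) + c) = (2380 + √43)*((75/2 - 3*(-17)) + 464) = (2380 + √43)*((75/2 + 51) + 464) = (2380 + √43)*(177/2 + 464) = (2380 + √43)*(1105/2) = 1314950 + 1105*√43/2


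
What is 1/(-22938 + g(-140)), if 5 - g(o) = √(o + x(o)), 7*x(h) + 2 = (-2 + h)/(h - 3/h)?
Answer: -3145926007/72145540342905 + I*√2637180400946/72145540342905 ≈ -4.3605e-5 + 2.2509e-8*I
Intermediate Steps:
x(h) = -2/7 + (-2 + h)/(7*(h - 3/h)) (x(h) = -2/7 + ((-2 + h)/(h - 3/h))/7 = -2/7 + (-2 + h)/(7*(h - 3/h)))
g(o) = 5 - √(o + (6 - o² - 2*o)/(7*(-3 + o²)))
1/(-22938 + g(-140)) = 1/(-22938 + (5 - √7*√((6 - 1*(-140)² - 23*(-140) + 7*(-140)³)/(-3 + (-140)²))/7)) = 1/(-22938 + (5 - √7*√((6 - 1*19600 + 3220 + 7*(-2744000))/(-3 + 19600))/7)) = 1/(-22938 + (5 - √7*√((6 - 19600 + 3220 - 19208000)/19597)/7)) = 1/(-22938 + (5 - √7*√((1/19597)*(-19224374))/7)) = 1/(-22938 + (5 - √7*√(-19224374/19597)/7)) = 1/(-22938 + (5 - √7*I*√376740057278/19597/7)) = 1/(-22938 + (5 - I*√2637180400946/137179)) = 1/(-22933 - I*√2637180400946/137179)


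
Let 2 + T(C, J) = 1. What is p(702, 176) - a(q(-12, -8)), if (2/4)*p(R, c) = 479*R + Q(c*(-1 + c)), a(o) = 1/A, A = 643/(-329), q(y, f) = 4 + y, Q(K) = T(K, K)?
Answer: 432426831/643 ≈ 6.7251e+5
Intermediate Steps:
T(C, J) = -1 (T(C, J) = -2 + 1 = -1)
Q(K) = -1
A = -643/329 (A = 643*(-1/329) = -643/329 ≈ -1.9544)
a(o) = -329/643 (a(o) = 1/(-643/329) = -329/643)
p(R, c) = -2 + 958*R (p(R, c) = 2*(479*R - 1) = 2*(-1 + 479*R) = -2 + 958*R)
p(702, 176) - a(q(-12, -8)) = (-2 + 958*702) - 1*(-329/643) = (-2 + 672516) + 329/643 = 672514 + 329/643 = 432426831/643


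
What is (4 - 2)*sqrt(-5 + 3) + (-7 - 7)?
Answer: -14 + 2*I*sqrt(2) ≈ -14.0 + 2.8284*I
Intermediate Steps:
(4 - 2)*sqrt(-5 + 3) + (-7 - 7) = 2*sqrt(-2) - 14 = 2*(I*sqrt(2)) - 14 = 2*I*sqrt(2) - 14 = -14 + 2*I*sqrt(2)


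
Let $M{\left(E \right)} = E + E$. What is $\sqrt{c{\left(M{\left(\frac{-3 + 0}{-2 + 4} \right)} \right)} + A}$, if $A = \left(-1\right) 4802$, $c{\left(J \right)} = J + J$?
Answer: $2 i \sqrt{1202} \approx 69.34 i$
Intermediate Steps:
$M{\left(E \right)} = 2 E$
$c{\left(J \right)} = 2 J$
$A = -4802$
$\sqrt{c{\left(M{\left(\frac{-3 + 0}{-2 + 4} \right)} \right)} + A} = \sqrt{2 \cdot 2 \frac{-3 + 0}{-2 + 4} - 4802} = \sqrt{2 \cdot 2 \left(- \frac{3}{2}\right) - 4802} = \sqrt{2 \left(-3\right) - 4802} = \sqrt{-6 - 4802} = \sqrt{-4808} = 2 i \sqrt{1202}$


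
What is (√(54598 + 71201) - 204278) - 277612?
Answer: -481890 + √125799 ≈ -4.8154e+5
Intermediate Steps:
(√(54598 + 71201) - 204278) - 277612 = (√125799 - 204278) - 277612 = (-204278 + √125799) - 277612 = -481890 + √125799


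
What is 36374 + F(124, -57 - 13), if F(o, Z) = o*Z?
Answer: 27694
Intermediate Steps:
F(o, Z) = Z*o
36374 + F(124, -57 - 13) = 36374 + (-57 - 13)*124 = 36374 - 70*124 = 36374 - 8680 = 27694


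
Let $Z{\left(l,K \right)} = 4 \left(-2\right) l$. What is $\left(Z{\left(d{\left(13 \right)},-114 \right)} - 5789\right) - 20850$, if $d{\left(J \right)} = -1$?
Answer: $-26631$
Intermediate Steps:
$Z{\left(l,K \right)} = - 8 l$
$\left(Z{\left(d{\left(13 \right)},-114 \right)} - 5789\right) - 20850 = \left(\left(-8\right) \left(-1\right) - 5789\right) - 20850 = \left(8 - 5789\right) - 20850 = -5781 - 20850 = -26631$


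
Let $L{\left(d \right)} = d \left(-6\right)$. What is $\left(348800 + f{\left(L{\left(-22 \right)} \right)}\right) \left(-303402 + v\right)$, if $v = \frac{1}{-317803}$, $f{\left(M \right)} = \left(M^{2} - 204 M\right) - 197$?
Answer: $- \frac{32696626093087893}{317803} \approx -1.0288 \cdot 10^{11}$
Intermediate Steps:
$L{\left(d \right)} = - 6 d$
$f{\left(M \right)} = -197 + M^{2} - 204 M$
$v = - \frac{1}{317803} \approx -3.1466 \cdot 10^{-6}$
$\left(348800 + f{\left(L{\left(-22 \right)} \right)}\right) \left(-303402 + v\right) = \left(348800 - \left(197 - 17424 + 204 \left(-6\right) \left(-22\right)\right)\right) \left(-303402 - \frac{1}{317803}\right) = \left(348800 - \left(27125 - 17424\right)\right) \left(- \frac{96422065807}{317803}\right) = \left(348800 - 9701\right) \left(- \frac{96422065807}{317803}\right) = 339099 \left(- \frac{96422065807}{317803}\right) = - \frac{32696626093087893}{317803}$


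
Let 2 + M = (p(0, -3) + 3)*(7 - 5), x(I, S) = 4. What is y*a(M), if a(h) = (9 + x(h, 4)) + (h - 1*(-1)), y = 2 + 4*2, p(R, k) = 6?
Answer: 300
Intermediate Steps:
M = 16 (M = -2 + (6 + 3)*(7 - 5) = -2 + 9*2 = -2 + 18 = 16)
y = 10 (y = 2 + 8 = 10)
a(h) = 14 + h (a(h) = (9 + 4) + (h - 1*(-1)) = 13 + (h + 1) = 13 + (1 + h) = 14 + h)
y*a(M) = 10*(14 + 16) = 10*30 = 300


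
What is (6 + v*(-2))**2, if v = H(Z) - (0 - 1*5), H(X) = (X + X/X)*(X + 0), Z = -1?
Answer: 16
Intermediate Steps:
H(X) = X*(1 + X) (H(X) = (X + 1)*X = (1 + X)*X = X*(1 + X))
v = 5 (v = -(1 - 1) - (0 - 1*5) = -1*0 - (0 - 5) = 0 - 1*(-5) = 0 + 5 = 5)
(6 + v*(-2))**2 = (6 + 5*(-2))**2 = (6 - 10)**2 = (-4)**2 = 16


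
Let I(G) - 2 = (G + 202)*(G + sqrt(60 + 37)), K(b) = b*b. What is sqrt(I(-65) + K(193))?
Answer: sqrt(28346 + 137*sqrt(97)) ≈ 172.32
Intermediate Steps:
K(b) = b**2
I(G) = 2 + (202 + G)*(G + sqrt(97)) (I(G) = 2 + (G + 202)*(G + sqrt(60 + 37)) = 2 + (202 + G)*(G + sqrt(97)))
sqrt(I(-65) + K(193)) = sqrt((2 + (-65)**2 + 202*(-65) + 202*sqrt(97) - 65*sqrt(97)) + 193**2) = sqrt((2 + 4225 - 13130 + 202*sqrt(97) - 65*sqrt(97)) + 37249) = sqrt((-8903 + 137*sqrt(97)) + 37249) = sqrt(28346 + 137*sqrt(97))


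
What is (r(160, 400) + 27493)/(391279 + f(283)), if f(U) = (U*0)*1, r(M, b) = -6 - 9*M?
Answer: 3721/55897 ≈ 0.066569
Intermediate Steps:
f(U) = 0 (f(U) = 0*1 = 0)
(r(160, 400) + 27493)/(391279 + f(283)) = ((-6 - 9*160) + 27493)/(391279 + 0) = ((-6 - 1440) + 27493)/391279 = (-1446 + 27493)*(1/391279) = 26047*(1/391279) = 3721/55897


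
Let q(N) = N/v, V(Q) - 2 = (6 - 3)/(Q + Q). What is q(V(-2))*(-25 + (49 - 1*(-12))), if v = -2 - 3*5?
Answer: -45/17 ≈ -2.6471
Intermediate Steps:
V(Q) = 2 + 3/(2*Q) (V(Q) = 2 + (6 - 3)/(Q + Q) = 2 + 3/((2*Q)) = 2 + 3*(1/(2*Q)) = 2 + 3/(2*Q))
v = -17 (v = -2 - 15 = -17)
q(N) = -N/17 (q(N) = N/(-17) = N*(-1/17) = -N/17)
q(V(-2))*(-25 + (49 - 1*(-12))) = (-(2 + (3/2)/(-2))/17)*(-25 + (49 - 1*(-12))) = (-(2 + (3/2)*(-1/2))/17)*(-25 + (49 + 12)) = (-(2 - 3/4)/17)*(-25 + 61) = -1/17*5/4*36 = -5/68*36 = -45/17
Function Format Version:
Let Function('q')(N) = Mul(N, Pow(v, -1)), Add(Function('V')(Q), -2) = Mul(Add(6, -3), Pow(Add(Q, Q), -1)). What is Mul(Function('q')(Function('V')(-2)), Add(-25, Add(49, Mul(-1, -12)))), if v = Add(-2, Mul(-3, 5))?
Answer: Rational(-45, 17) ≈ -2.6471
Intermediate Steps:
Function('V')(Q) = Add(2, Mul(Rational(3, 2), Pow(Q, -1))) (Function('V')(Q) = Add(2, Mul(Add(6, -3), Pow(Add(Q, Q), -1))) = Add(2, Mul(3, Pow(Mul(2, Q), -1))) = Add(2, Mul(3, Mul(Rational(1, 2), Pow(Q, -1)))) = Add(2, Mul(Rational(3, 2), Pow(Q, -1))))
v = -17 (v = Add(-2, -15) = -17)
Function('q')(N) = Mul(Rational(-1, 17), N) (Function('q')(N) = Mul(N, Pow(-17, -1)) = Mul(N, Rational(-1, 17)) = Mul(Rational(-1, 17), N))
Mul(Function('q')(Function('V')(-2)), Add(-25, Add(49, Mul(-1, -12)))) = Mul(Mul(Rational(-1, 17), Add(2, Mul(Rational(3, 2), Pow(-2, -1)))), Add(-25, Add(49, Mul(-1, -12)))) = Mul(Mul(Rational(-1, 17), Add(2, Mul(Rational(3, 2), Rational(-1, 2)))), Add(-25, Add(49, 12))) = Mul(Mul(Rational(-1, 17), Add(2, Rational(-3, 4))), Add(-25, 61)) = Mul(Mul(Rational(-1, 17), Rational(5, 4)), 36) = Mul(Rational(-5, 68), 36) = Rational(-45, 17)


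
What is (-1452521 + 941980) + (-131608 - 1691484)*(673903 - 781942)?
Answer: 196964526047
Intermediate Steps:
(-1452521 + 941980) + (-131608 - 1691484)*(673903 - 781942) = -510541 - 1823092*(-108039) = -510541 + 196965036588 = 196964526047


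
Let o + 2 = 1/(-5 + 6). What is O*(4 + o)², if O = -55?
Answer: -495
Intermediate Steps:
o = -1 (o = -2 + 1/(-5 + 6) = -2 + 1/1 = -2 + 1 = -1)
O*(4 + o)² = -55*(4 - 1)² = -55*3² = -55*9 = -495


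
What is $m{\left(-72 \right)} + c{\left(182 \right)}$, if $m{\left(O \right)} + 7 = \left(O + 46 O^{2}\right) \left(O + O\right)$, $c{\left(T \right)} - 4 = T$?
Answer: $-34328269$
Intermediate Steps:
$c{\left(T \right)} = 4 + T$
$m{\left(O \right)} = -7 + 2 O \left(O + 46 O^{2}\right)$ ($m{\left(O \right)} = -7 + \left(O + 46 O^{2}\right) \left(O + O\right) = -7 + \left(O + 46 O^{2}\right) 2 O = -7 + 2 O \left(O + 46 O^{2}\right)$)
$m{\left(-72 \right)} + c{\left(182 \right)} = \left(-7 + 2 \left(-72\right)^{2} + 92 \left(-72\right)^{3}\right) + \left(4 + 182\right) = \left(-7 + 2 \cdot 5184 + 92 \left(-373248\right)\right) + 186 = \left(-7 + 10368 - 34338816\right) + 186 = -34328455 + 186 = -34328269$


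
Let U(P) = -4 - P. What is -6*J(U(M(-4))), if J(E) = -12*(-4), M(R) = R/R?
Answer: -288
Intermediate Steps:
M(R) = 1
J(E) = 48
-6*J(U(M(-4))) = -6*48 = -288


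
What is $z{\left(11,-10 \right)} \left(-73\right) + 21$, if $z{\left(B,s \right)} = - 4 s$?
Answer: $-2899$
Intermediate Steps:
$z{\left(11,-10 \right)} \left(-73\right) + 21 = \left(-4\right) \left(-10\right) \left(-73\right) + 21 = 40 \left(-73\right) + 21 = -2920 + 21 = -2899$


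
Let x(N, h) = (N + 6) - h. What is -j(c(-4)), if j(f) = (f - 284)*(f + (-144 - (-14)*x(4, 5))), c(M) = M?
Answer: -22464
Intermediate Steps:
x(N, h) = 6 + N - h (x(N, h) = (6 + N) - h = 6 + N - h)
j(f) = (-284 + f)*(-74 + f) (j(f) = (f - 284)*(f + (-144 - (-14)*(6 + 4 - 1*5))) = (-284 + f)*(f + (-144 - (-14)*(6 + 4 - 5))) = (-284 + f)*(f + (-144 - (-14)*5)) = (-284 + f)*(f + (-144 - 1*(-70))) = (-284 + f)*(f + (-144 + 70)) = (-284 + f)*(f - 74) = (-284 + f)*(-74 + f))
-j(c(-4)) = -(21016 + (-4)² - 358*(-4)) = -(21016 + 16 + 1432) = -1*22464 = -22464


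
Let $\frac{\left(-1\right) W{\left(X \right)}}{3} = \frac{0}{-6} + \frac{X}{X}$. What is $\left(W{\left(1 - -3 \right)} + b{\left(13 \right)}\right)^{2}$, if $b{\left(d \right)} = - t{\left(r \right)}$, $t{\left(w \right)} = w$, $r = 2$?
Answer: $25$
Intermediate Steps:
$b{\left(d \right)} = -2$ ($b{\left(d \right)} = \left(-1\right) 2 = -2$)
$W{\left(X \right)} = -3$ ($W{\left(X \right)} = - 3 \left(\frac{0}{-6} + \frac{X}{X}\right) = - 3 \left(0 \left(- \frac{1}{6}\right) + 1\right) = - 3 \left(0 + 1\right) = \left(-3\right) 1 = -3$)
$\left(W{\left(1 - -3 \right)} + b{\left(13 \right)}\right)^{2} = \left(-3 - 2\right)^{2} = \left(-5\right)^{2} = 25$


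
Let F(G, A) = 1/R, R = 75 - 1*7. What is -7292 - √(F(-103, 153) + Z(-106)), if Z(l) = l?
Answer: -7292 - I*√122519/34 ≈ -7292.0 - 10.295*I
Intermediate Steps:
R = 68 (R = 75 - 7 = 68)
F(G, A) = 1/68
-7292 - √(F(-103, 153) + Z(-106)) = -7292 - √(1/68 - 106) = -7292 - √(-7207/68) = -7292 - I*√122519/34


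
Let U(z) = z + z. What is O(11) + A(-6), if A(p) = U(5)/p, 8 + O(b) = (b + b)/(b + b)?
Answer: -26/3 ≈ -8.6667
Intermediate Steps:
U(z) = 2*z
O(b) = -7 (O(b) = -8 + (b + b)/(b + b) = -8 + (2*b)/((2*b)) = -8 + (2*b)*(1/(2*b)) = -8 + 1 = -7)
A(p) = 10/p (A(p) = (2*5)/p = 10/p)
O(11) + A(-6) = -7 + 10/(-6) = -7 + 10*(-⅙) = -7 - 5/3 = -26/3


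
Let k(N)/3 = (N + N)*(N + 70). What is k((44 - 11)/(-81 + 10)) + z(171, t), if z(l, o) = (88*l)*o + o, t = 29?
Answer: 2199020735/5041 ≈ 4.3623e+5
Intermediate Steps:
z(l, o) = o + 88*l*o (z(l, o) = 88*l*o + o = o + 88*l*o)
k(N) = 6*N*(70 + N) (k(N) = 3*((N + N)*(N + 70)) = 3*((2*N)*(70 + N)) = 3*(2*N*(70 + N)) = 6*N*(70 + N))
k((44 - 11)/(-81 + 10)) + z(171, t) = 6*((44 - 11)/(-81 + 10))*(70 + (44 - 11)/(-81 + 10)) + 29*(1 + 88*171) = 6*(33/(-71))*(70 + 33/(-71)) + 29*(1 + 15048) = 6*(33*(-1/71))*(70 + 33*(-1/71)) + 29*15049 = 6*(-33/71)*(70 - 33/71) + 436421 = 6*(-33/71)*(4937/71) + 436421 = -977526/5041 + 436421 = 2199020735/5041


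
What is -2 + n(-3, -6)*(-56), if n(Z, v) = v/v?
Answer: -58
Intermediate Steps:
n(Z, v) = 1
-2 + n(-3, -6)*(-56) = -2 + 1*(-56) = -2 - 56 = -58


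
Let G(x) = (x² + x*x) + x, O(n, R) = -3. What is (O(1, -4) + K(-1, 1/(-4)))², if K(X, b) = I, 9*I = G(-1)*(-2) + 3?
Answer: 676/81 ≈ 8.3457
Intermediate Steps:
G(x) = x + 2*x² (G(x) = (x² + x²) + x = 2*x² + x = x + 2*x²)
I = ⅑ (I = (-(1 + 2*(-1))*(-2) + 3)/9 = (-(1 - 2)*(-2) + 3)/9 = (-1*(-1)*(-2) + 3)/9 = (1*(-2) + 3)/9 = (-2 + 3)/9 = (⅑)*1 = ⅑ ≈ 0.11111)
K(X, b) = ⅑
(O(1, -4) + K(-1, 1/(-4)))² = (-3 + ⅑)² = (-26/9)² = 676/81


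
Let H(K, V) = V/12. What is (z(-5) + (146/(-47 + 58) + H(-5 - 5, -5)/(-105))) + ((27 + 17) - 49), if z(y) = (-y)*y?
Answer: -46357/2772 ≈ -16.723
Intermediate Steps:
H(K, V) = V/12 (H(K, V) = V*(1/12) = V/12)
z(y) = -y**2
(z(-5) + (146/(-47 + 58) + H(-5 - 5, -5)/(-105))) + ((27 + 17) - 49) = (-1*(-5)**2 + (146/(-47 + 58) + ((1/12)*(-5))/(-105))) + ((27 + 17) - 49) = (-1*25 + (146/11 - 5/12*(-1/105))) + (44 - 49) = (-25 + (146*(1/11) + 1/252)) - 5 = (-25 + (146/11 + 1/252)) - 5 = (-25 + 36803/2772) - 5 = -32497/2772 - 5 = -46357/2772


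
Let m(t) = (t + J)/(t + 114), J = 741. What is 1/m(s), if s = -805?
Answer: 691/64 ≈ 10.797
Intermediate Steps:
m(t) = (741 + t)/(114 + t) (m(t) = (t + 741)/(t + 114) = (741 + t)/(114 + t))
1/m(s) = 1/((741 - 805)/(114 - 805)) = 1/(-64/(-691)) = 1/(-1/691*(-64)) = 1/(64/691) = 691/64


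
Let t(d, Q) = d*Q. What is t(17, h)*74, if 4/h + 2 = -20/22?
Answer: -6919/4 ≈ -1729.8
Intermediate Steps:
h = -11/8 (h = 4/(-2 - 20/22) = 4/(-2 - 20*1/22) = 4/(-2 - 10/11) = 4/(-32/11) = 4*(-11/32) = -11/8 ≈ -1.3750)
t(d, Q) = Q*d
t(17, h)*74 = -11/8*17*74 = -187/8*74 = -6919/4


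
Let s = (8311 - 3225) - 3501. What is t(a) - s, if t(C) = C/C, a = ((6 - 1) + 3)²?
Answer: -1584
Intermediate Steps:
s = 1585 (s = 5086 - 3501 = 1585)
a = 64 (a = (5 + 3)² = 8² = 64)
t(C) = 1
t(a) - s = 1 - 1*1585 = 1 - 1585 = -1584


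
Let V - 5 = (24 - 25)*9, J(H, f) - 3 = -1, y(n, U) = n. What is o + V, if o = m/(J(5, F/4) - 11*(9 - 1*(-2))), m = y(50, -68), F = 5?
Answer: -526/119 ≈ -4.4202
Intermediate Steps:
J(H, f) = 2 (J(H, f) = 3 - 1 = 2)
V = -4 (V = 5 + (24 - 25)*9 = 5 - 1*9 = 5 - 9 = -4)
m = 50
o = -50/119 (o = 50/(2 - 11*(9 - 1*(-2))) = 50/(2 - 11*(9 + 2)) = 50/(2 - 11*11) = 50/(2 - 121) = 50/(-119) = 50*(-1/119) = -50/119 ≈ -0.42017)
o + V = -50/119 - 4 = -526/119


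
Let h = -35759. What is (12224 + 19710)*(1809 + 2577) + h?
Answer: 140026765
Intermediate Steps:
(12224 + 19710)*(1809 + 2577) + h = (12224 + 19710)*(1809 + 2577) - 35759 = 31934*4386 - 35759 = 140062524 - 35759 = 140026765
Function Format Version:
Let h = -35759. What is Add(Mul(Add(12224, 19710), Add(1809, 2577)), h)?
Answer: 140026765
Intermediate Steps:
Add(Mul(Add(12224, 19710), Add(1809, 2577)), h) = Add(Mul(Add(12224, 19710), Add(1809, 2577)), -35759) = Add(Mul(31934, 4386), -35759) = Add(140062524, -35759) = 140026765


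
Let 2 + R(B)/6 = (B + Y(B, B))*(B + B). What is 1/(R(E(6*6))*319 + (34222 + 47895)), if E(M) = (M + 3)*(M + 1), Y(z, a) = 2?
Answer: 1/7981975069 ≈ 1.2528e-10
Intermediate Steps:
E(M) = (1 + M)*(3 + M) (E(M) = (3 + M)*(1 + M) = (1 + M)*(3 + M))
R(B) = -12 + 12*B*(2 + B) (R(B) = -12 + 6*((B + 2)*(B + B)) = -12 + 6*((2 + B)*(2*B)) = -12 + 6*(2*B*(2 + B)) = -12 + 12*B*(2 + B))
1/(R(E(6*6))*319 + (34222 + 47895)) = 1/((-12 + 12*(3 + (6*6)**2 + 4*(6*6))**2 + 24*(3 + (6*6)**2 + 4*(6*6)))*319 + (34222 + 47895)) = 1/((-12 + 12*(3 + 36**2 + 4*36)**2 + 24*(3 + 36**2 + 4*36))*319 + 82117) = 1/((-12 + 12*(3 + 1296 + 144)**2 + 24*(3 + 1296 + 144))*319 + 82117) = 1/((-12 + 12*1443**2 + 24*1443)*319 + 82117) = 1/((-12 + 12*2082249 + 34632)*319 + 82117) = 1/((-12 + 24986988 + 34632)*319 + 82117) = 1/(25021608*319 + 82117) = 1/(7981892952 + 82117) = 1/7981975069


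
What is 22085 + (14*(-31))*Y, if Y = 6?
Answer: 19481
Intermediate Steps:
22085 + (14*(-31))*Y = 22085 + (14*(-31))*6 = 22085 - 434*6 = 22085 - 2604 = 19481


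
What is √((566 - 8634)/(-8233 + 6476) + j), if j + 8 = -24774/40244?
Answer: 3*I*√558812863813470/35354354 ≈ 2.0059*I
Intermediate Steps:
j = -173363/20122 (j = -8 - 24774/40244 = -8 - 24774*1/40244 = -8 - 12387/20122 = -173363/20122 ≈ -8.6156)
√((566 - 8634)/(-8233 + 6476) + j) = √((566 - 8634)/(-8233 + 6476) - 173363/20122) = √(-8068/(-1757) - 173363/20122) = √(-8068*(-1/1757) - 173363/20122) = √(8068/1757 - 173363/20122) = √(-142254495/35354354) = 3*I*√558812863813470/35354354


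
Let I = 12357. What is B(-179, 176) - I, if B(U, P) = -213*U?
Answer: 25770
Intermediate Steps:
B(-179, 176) - I = -213*(-179) - 1*12357 = 38127 - 12357 = 25770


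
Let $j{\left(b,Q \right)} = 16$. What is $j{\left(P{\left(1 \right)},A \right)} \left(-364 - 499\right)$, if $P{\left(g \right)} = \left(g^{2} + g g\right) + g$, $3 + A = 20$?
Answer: $-13808$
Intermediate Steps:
$A = 17$ ($A = -3 + 20 = 17$)
$P{\left(g \right)} = g + 2 g^{2}$ ($P{\left(g \right)} = \left(g^{2} + g^{2}\right) + g = 2 g^{2} + g = g + 2 g^{2}$)
$j{\left(P{\left(1 \right)},A \right)} \left(-364 - 499\right) = 16 \left(-364 - 499\right) = 16 \left(-863\right) = -13808$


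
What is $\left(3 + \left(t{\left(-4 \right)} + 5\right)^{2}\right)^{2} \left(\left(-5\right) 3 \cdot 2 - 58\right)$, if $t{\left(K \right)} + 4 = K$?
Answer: $-12672$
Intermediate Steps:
$t{\left(K \right)} = -4 + K$
$\left(3 + \left(t{\left(-4 \right)} + 5\right)^{2}\right)^{2} \left(\left(-5\right) 3 \cdot 2 - 58\right) = \left(3 + \left(\left(-4 - 4\right) + 5\right)^{2}\right)^{2} \left(\left(-5\right) 3 \cdot 2 - 58\right) = \left(3 + \left(-8 + 5\right)^{2}\right)^{2} \left(\left(-15\right) 2 - 58\right) = \left(3 + \left(-3\right)^{2}\right)^{2} \left(-30 - 58\right) = \left(3 + 9\right)^{2} \left(-88\right) = 12^{2} \left(-88\right) = 144 \left(-88\right) = -12672$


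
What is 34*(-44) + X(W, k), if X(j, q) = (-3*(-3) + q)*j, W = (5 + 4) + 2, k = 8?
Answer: -1309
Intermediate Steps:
W = 11 (W = 9 + 2 = 11)
X(j, q) = j*(9 + q) (X(j, q) = (9 + q)*j = j*(9 + q))
34*(-44) + X(W, k) = 34*(-44) + 11*(9 + 8) = -1496 + 11*17 = -1496 + 187 = -1309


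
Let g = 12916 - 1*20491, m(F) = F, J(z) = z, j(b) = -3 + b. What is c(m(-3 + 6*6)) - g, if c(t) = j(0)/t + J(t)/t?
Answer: 83335/11 ≈ 7575.9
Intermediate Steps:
c(t) = 1 - 3/t (c(t) = (-3 + 0)/t + t/t = -3/t + 1 = 1 - 3/t)
g = -7575 (g = 12916 - 20491 = -7575)
c(m(-3 + 6*6)) - g = (-3 + (-3 + 6*6))/(-3 + 6*6) - 1*(-7575) = (-3 + (-3 + 36))/(-3 + 36) + 7575 = (-3 + 33)/33 + 7575 = (1/33)*30 + 7575 = 10/11 + 7575 = 83335/11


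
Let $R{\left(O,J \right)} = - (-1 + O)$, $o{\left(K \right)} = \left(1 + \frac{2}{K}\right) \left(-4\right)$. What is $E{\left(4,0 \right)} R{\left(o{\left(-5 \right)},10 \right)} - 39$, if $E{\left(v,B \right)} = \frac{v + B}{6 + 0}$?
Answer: $- \frac{551}{15} \approx -36.733$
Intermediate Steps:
$E{\left(v,B \right)} = \frac{B}{6} + \frac{v}{6}$ ($E{\left(v,B \right)} = \frac{B + v}{6} = \left(B + v\right) \frac{1}{6} = \frac{B}{6} + \frac{v}{6}$)
$o{\left(K \right)} = -4 - \frac{8}{K}$
$R{\left(O,J \right)} = 1 - O$
$E{\left(4,0 \right)} R{\left(o{\left(-5 \right)},10 \right)} - 39 = \left(\frac{1}{6} \cdot 0 + \frac{1}{6} \cdot 4\right) \left(1 - \left(-4 - \frac{8}{-5}\right)\right) - 39 = \left(0 + \frac{2}{3}\right) \left(1 - \left(-4 - - \frac{8}{5}\right)\right) - 39 = \frac{2 \left(1 - \left(-4 + \frac{8}{5}\right)\right)}{3} - 39 = \frac{2 \left(1 - - \frac{12}{5}\right)}{3} - 39 = \frac{2 \left(1 + \frac{12}{5}\right)}{3} - 39 = \frac{2}{3} \cdot \frac{17}{5} - 39 = \frac{34}{15} - 39 = - \frac{551}{15}$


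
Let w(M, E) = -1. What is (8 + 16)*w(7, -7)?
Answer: -24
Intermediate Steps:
(8 + 16)*w(7, -7) = (8 + 16)*(-1) = 24*(-1) = -24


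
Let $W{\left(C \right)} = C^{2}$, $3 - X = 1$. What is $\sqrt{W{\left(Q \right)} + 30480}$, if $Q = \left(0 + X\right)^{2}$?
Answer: $4 \sqrt{1906} \approx 174.63$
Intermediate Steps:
$X = 2$ ($X = 3 - 1 = 2$)
$Q = 4$ ($Q = \left(0 + 2\right)^{2} = 2^{2} = 4$)
$\sqrt{W{\left(Q \right)} + 30480} = \sqrt{4^{2} + 30480} = \sqrt{16 + 30480} = \sqrt{30496} = 4 \sqrt{1906}$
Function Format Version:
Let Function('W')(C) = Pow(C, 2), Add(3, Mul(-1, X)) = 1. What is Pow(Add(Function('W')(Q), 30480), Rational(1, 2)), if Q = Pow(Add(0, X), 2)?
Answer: Mul(4, Pow(1906, Rational(1, 2))) ≈ 174.63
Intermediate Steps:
X = 2 (X = Add(3, Mul(-1, 1)) = Add(3, -1) = 2)
Q = 4 (Q = Pow(Add(0, 2), 2) = Pow(2, 2) = 4)
Pow(Add(Function('W')(Q), 30480), Rational(1, 2)) = Pow(Add(Pow(4, 2), 30480), Rational(1, 2)) = Pow(Add(16, 30480), Rational(1, 2)) = Pow(30496, Rational(1, 2)) = Mul(4, Pow(1906, Rational(1, 2)))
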